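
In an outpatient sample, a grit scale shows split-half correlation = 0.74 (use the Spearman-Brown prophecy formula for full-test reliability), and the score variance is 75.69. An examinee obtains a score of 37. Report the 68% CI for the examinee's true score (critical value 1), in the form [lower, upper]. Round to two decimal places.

SD = √75.69 = 8.7000
Spearman-Brown: r = 2(0.74) / (1 + 0.74) = 1.4800 / 1.7400 ≈ 0.8506
SEM = 8.7000 · √(1 − 0.8506) = 8.7000 · √0.1494 ≈ 8.7000 · 0.3866 ≈ 3.3630
Half-width = 1·3.3630 ≈ 3.3630
Interval: (33.6370, 40.3630)

[33.64, 40.36]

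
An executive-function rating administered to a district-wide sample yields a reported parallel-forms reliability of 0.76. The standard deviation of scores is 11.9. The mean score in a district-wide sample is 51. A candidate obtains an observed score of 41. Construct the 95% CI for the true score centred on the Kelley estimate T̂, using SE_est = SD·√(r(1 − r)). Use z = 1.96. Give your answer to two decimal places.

[33.44, 53.36]

T̂ = 0.76000(41) + 0.24000(51) ≈ 43.40000
SE_est = 11.90000*√(0.76000*0.24000) ≈ 5.08229
95% CI: 43.40000 ± 9.96129 ≈ (33.43871, 53.36129)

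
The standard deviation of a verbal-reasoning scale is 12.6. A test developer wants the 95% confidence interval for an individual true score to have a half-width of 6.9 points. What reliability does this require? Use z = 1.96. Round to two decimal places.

0.92

Required SEM = 6.9 / 1.96 ≃ 3.5204
r = 1 − (SEM / SD)² = 1 − (3.5204 / 12.6)² ≃ 1 − 0.0781 ≃ 0.9219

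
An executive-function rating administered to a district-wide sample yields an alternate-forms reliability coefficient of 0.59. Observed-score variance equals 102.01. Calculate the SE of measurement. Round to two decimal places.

6.47

SD = √102.01 = 10.1000
SEM = 10.1000 · √(1 − 0.5900) = 10.1000 · √0.4100 ≈ 10.1000 · 0.6403 ≈ 6.4672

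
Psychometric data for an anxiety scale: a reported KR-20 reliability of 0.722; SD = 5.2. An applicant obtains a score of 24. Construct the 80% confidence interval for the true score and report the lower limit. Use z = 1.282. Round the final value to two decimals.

20.49

SEM = 5.200 × √(1 − 0.722) = 5.200 × √0.278 ≈ 5.200 × 0.527 ≈ 2.742
Margin = 1.282 × 2.742 ≈ 3.515
Lower limit = 24 − 3.515 ≈ 20.485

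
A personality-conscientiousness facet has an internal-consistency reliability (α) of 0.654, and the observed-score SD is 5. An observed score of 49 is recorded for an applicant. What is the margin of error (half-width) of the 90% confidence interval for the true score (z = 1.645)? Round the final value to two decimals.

4.84

SEM = 5.0000*√(1 − 0.6540) ≈ 2.9411
1.645 * SEM ≈ 4.8381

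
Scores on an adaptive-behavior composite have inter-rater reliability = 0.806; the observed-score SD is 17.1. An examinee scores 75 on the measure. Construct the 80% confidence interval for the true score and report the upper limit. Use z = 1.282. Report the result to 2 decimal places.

The standard error of measurement is 17.100·√(1 − 0.806) ≈ 17.100·0.440 ≈ 7.532.
Half-width = 1.282·7.532 ≈ 9.656
Upper limit = 75 + 9.656 ≈ 84.656

84.66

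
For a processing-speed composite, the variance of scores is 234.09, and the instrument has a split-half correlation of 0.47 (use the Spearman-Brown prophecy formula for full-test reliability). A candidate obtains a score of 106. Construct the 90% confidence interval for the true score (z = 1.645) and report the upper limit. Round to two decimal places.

σ = 234.09^(1/2) = 15.300
Spearman-Brown: r = 2(0.47) / (1 + 0.47) = 0.940 / 1.470 ≈ 0.639
SEM = 15.300*√(1 − 0.639) ≈ 9.187
1.645 * SEM ≈ 15.113
Upper limit = 106 + 15.113 ≈ 121.113

121.11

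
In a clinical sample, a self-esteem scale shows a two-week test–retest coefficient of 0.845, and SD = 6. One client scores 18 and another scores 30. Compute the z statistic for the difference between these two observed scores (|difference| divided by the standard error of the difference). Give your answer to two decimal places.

3.59

SEM = 6.000*√(1 − 0.845) ≃ 2.362
Standard error of the difference = 2.362·√2 ≃ 3.341
z = 12 / 3.341 ≃ 3.592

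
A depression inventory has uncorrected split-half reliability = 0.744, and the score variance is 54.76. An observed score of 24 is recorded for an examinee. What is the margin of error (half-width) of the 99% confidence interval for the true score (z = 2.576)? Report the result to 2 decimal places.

SD = √54.76 = 7.4000
Spearman-Brown: r = 2(0.744) / (1 + 0.744) = 1.4880 / 1.7440 ≃ 0.8532
SEM = 7.4000 * √(1 − 0.8532) = 7.4000 * √0.1468 ≃ 7.4000 * 0.3831 ≃ 2.8352
Half-width = 2.576*2.8352 ≃ 7.3034

7.30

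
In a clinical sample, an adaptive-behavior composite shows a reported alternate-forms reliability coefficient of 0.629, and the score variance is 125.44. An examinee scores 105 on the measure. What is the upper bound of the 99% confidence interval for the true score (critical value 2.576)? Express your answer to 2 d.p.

SD = √125.44 ≈ 11.200
SEM = 11.200 * √(1 − 0.629) = 11.200 * √0.371 ≈ 11.200 * 0.609 ≈ 6.822
2.576 * SEM ≈ 17.573
Upper limit = 105 + 17.573 ≈ 122.573

122.57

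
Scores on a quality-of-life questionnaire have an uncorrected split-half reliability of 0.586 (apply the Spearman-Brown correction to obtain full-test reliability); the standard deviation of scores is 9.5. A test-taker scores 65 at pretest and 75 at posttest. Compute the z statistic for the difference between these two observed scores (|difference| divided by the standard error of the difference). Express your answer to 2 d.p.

1.46

r_full = 2·0.586 / (1 + 0.586) ≈ 0.739
The standard error of measurement is 9.500*√(1 − 0.739) ≈ 9.500*0.511 ≈ 4.854.
SE_diff = SEM * √2 ≈ 4.854 * 1.414 ≈ 6.864
z = 10 / 6.864 ≈ 1.457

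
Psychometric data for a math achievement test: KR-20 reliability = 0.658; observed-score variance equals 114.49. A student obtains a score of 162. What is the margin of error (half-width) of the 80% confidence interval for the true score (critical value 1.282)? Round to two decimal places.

σ = 114.49^(1/2) = 10.70000
SEM = 10.70000*√(1 − 0.65800) ≈ 6.25744
Half-width = 1.282*6.25744 ≈ 8.02204

8.02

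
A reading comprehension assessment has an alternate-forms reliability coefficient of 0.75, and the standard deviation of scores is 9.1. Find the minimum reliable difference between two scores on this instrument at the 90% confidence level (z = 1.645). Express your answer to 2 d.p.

10.59

SEM = 9.1000·√(1 − 0.7500) ≈ 4.5500
Standard error of the difference = 4.5500·√2 ≈ 6.4347
Minimum reliable difference = 1.645 · SE_diff ≈ 1.645 · 6.4347 ≈ 10.5850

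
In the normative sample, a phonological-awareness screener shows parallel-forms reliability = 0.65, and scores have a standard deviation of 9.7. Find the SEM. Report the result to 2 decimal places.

SEM = 9.700 * √(1 − 0.650) = 9.700 * √0.350 ≈ 9.700 * 0.592 ≈ 5.739

5.74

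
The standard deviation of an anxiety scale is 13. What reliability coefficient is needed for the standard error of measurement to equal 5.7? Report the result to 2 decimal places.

0.81

r = 1 − (5.700/13)² ≈ 1 − 0.192 ≈ 0.808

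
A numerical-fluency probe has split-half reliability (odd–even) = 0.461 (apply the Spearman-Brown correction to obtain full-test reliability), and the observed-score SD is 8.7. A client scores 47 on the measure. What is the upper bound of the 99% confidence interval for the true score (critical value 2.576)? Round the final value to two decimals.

60.61

Full-length reliability (Spearman-Brown) = 2(0.461)/(1+0.461) ≈ 0.63107
The standard error of measurement is 8.70000×√(1 − 0.63107) ≈ 8.70000×0.60739 ≈ 5.28431.
Margin = 2.576 × 5.28431 ≈ 13.61239
Upper bound: 47 + 13.61239 = 60.61239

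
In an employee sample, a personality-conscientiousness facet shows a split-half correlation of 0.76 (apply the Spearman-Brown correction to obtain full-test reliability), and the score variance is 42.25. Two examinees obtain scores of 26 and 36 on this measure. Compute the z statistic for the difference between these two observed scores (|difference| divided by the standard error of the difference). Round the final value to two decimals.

σ = 42.25^(1/2) = 6.50000
Spearman-Brown: r = 2(0.76) / (1 + 0.76) = 1.52000 / 1.76000 ≈ 0.86364
SEM = 6.50000 * √(1 − 0.86364) = 6.50000 * √0.13636 ≈ 6.50000 * 0.36927 ≈ 2.40028
Standard error of the difference = 2.40028·√2 ≈ 3.39451
z = 10 / 3.39451 ≈ 2.94593

2.95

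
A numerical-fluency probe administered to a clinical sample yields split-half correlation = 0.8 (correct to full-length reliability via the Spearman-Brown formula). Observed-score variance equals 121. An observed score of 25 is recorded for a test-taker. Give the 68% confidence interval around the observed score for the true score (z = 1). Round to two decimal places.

SD = √121 = 11.000
Spearman-Brown: r = 2(0.8) / (1 + 0.8) = 1.600 / 1.800 ≈ 0.889
SEM = 11.000×√(1 − 0.889) ≈ 3.667
Margin = 1 × 3.667 ≈ 3.667
CI = 25 ± 3.667 → [21.333, 28.667]

[21.33, 28.67]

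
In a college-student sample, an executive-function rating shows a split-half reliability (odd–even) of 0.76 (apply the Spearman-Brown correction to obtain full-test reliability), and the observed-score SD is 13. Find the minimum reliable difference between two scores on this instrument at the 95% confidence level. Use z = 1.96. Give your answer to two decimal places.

Spearman-Brown: r = 2(0.76) / (1 + 0.76) = 1.520 / 1.760 ≈ 0.864
SEM = 13.000 × √(1 − 0.864) = 13.000 × √0.136 ≈ 13.000 × 0.369 ≈ 4.801
SE_diff = SEM × √2 ≈ 4.801 × 1.414 ≈ 6.789
Smallest detectable difference = 1.96×6.789 ≈ 13.306

13.31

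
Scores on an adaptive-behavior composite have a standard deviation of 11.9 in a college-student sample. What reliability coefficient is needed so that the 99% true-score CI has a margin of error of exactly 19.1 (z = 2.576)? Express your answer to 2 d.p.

SEM needed = half-width / z = 19.1/2.576 ≈ 7.4146
Required reliability = 1 − (SEM/SD)² = 1 − 0.3882 ≈ 0.6118

0.61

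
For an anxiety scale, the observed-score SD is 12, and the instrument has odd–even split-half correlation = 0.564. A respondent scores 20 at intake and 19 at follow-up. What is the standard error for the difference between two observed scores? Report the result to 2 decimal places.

r_full = 2·0.564 / (1 + 0.564) ≃ 0.72123
SEM = 12.00000 · √(1 − 0.72123) = 12.00000 · √0.27877 ≃ 12.00000 · 0.52799 ≃ 6.33587
SE_diff = √2 · SEM ≃ 8.96027

8.96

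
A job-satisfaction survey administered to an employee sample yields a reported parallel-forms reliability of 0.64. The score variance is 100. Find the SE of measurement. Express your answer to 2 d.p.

SD = √100 ≈ 10.00000
SEM = 10.00000·√(1 − 0.64000) ≈ 6.00000

6.00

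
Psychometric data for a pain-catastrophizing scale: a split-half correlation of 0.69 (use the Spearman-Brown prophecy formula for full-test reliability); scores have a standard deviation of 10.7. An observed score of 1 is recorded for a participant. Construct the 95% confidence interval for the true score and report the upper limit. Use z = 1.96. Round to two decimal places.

9.98

Spearman-Brown: r = 2(0.69) / (1 + 0.69) = 1.38000 / 1.69000 ≈ 0.81657
SEM = 10.70000 × √(1 − 0.81657) = 10.70000 × √0.18343 ≈ 10.70000 × 0.42829 ≈ 4.58270
Half-width = 1.96×4.58270 ≈ 8.98209
Upper bound: 1 + 8.98209 = 9.98209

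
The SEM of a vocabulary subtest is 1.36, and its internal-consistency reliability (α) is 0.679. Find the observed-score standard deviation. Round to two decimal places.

2.40

SD = SEM / √(1 − r) = 1.36 / √0.321 ≈ 1.36 / 0.567 ≈ 2.400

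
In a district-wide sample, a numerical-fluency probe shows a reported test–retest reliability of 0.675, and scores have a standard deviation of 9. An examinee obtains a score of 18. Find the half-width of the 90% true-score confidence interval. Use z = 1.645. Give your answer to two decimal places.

8.44

SEM = 9.0000 × √(1 − 0.6750) = 9.0000 × √0.3250 ≈ 9.0000 × 0.5701 ≈ 5.1308
Half-width = 1.645×5.1308 ≈ 8.4401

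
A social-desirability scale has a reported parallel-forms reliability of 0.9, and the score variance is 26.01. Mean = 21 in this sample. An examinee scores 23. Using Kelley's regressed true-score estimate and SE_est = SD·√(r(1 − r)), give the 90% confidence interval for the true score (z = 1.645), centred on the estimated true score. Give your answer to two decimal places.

[20.28, 25.32]

SD = √26.01 = 5.100
T̂ = 0.900(23) + 0.100(21) ≈ 22.800
SE_est = SD · √(r(1 − r)) = 5.100 · √0.090 ≈ 5.100 · 0.300 ≈ 1.530
90% CI: 22.800 ± 2.517 ≈ (20.283, 25.317)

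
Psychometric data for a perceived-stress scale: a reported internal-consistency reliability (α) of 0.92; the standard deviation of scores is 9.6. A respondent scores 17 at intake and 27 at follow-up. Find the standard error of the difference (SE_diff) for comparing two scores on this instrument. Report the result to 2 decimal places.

3.84

SEM = 9.600 * √(1 − 0.920) = 9.600 * √0.080 ≈ 9.600 * 0.283 ≈ 2.715
Standard error of the difference = 2.715·√2 ≈ 3.840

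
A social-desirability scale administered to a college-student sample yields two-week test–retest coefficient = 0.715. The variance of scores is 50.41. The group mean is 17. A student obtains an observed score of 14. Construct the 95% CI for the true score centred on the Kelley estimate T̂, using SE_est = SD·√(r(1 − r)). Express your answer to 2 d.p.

σ = 50.41^(1/2) = 7.100
Estimated true score = 0.715·14 + (1 − 0.715)·17 ≈ 14.855
SE_est = SD · √(r(1 − r)) = 7.100 · √0.204 ≈ 7.100 · 0.451 ≈ 3.205
95% CI: 14.855 ± 6.282 ≈ (8.573, 21.137)

[8.57, 21.14]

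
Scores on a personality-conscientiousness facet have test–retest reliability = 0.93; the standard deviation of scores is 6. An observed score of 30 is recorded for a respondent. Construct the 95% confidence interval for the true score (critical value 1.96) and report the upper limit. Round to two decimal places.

SEM = 6.000 * √(1 − 0.930) = 6.000 * √0.070 ≈ 6.000 * 0.265 ≈ 1.587
Half-width = 1.96*1.587 ≈ 3.111
Upper bound: 30 + 3.111 = 33.111

33.11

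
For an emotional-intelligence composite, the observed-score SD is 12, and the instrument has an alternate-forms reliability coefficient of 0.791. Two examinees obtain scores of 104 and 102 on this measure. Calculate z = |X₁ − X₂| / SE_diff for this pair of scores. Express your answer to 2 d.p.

0.26

SEM = 12.000 × √(1 − 0.791) = 12.000 × √0.209 ≈ 12.000 × 0.457 ≈ 5.486
SE_diff = SEM × √2 ≈ 5.486 × 1.414 ≈ 7.758
z = 2 / 7.758 ≈ 0.258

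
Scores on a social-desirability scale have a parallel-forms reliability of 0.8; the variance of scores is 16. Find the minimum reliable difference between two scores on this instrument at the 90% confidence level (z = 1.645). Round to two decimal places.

4.16

σ = 16^(1/2) = 4.000
SEM = 4.000×√(1 − 0.800) ≈ 1.789
SE_diff = SEM × √2 ≈ 1.789 × 1.414 ≈ 2.530
Smallest detectable difference = 1.645×2.530 ≈ 4.162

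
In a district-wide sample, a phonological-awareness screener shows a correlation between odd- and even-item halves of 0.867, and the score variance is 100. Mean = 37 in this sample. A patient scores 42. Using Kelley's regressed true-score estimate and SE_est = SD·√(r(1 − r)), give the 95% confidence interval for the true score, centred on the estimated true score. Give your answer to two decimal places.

[36.60, 46.69]

SD = √100 = 10.0000
r_full = 2·0.867 / (1 + 0.867) ≈ 0.9288
T̂ = r·X + (1 − r)·M = 0.9288·42 + 0.0712·37 ≈ 39.0080 + 2.6358 ≈ 41.6438
SE_est = 10.0000·√[r(1 − r)] ≈ 2.5722
CI = 41.6438 ± 1.96 · 2.5722 → [36.6023, 46.6853]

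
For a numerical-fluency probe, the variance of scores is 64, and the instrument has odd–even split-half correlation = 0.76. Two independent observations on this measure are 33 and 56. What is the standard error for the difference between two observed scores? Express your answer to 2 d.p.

4.18

σ = 64^(1/2) = 8.00000
Full-length reliability (Spearman-Brown) = 2(0.76)/(1+0.76) ≈ 0.86364
SEM = 8.00000*√(1 − 0.86364) ≈ 2.95420
SE_diff = SEM * √2 ≈ 2.95420 * 1.41421 ≈ 4.17786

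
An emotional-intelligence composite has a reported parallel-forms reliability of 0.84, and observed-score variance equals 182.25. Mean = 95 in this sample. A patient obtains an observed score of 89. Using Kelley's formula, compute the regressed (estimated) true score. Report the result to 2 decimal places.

T̂ = r·X + (1 − r)·M = 0.8400×89 + 0.1600×95 = 74.7600 + 15.2000 ≃ 89.9600

89.96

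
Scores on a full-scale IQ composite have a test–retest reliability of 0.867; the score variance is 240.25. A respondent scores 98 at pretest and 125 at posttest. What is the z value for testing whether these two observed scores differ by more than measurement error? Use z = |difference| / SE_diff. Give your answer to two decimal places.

3.38

SD = √240.25 ≈ 15.50000
The standard error of measurement is 15.50000×√(1 − 0.86700) ≈ 15.50000×0.36469 ≈ 5.65272.
Standard error of the difference = 5.65272·√2 ≈ 7.99415
z = 27 / 7.99415 ≈ 3.37747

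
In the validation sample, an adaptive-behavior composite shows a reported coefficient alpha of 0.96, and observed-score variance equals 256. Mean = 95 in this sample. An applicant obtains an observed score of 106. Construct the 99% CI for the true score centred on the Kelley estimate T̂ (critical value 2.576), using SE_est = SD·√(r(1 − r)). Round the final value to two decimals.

SD = √256 = 16.000
T̂ = 0.960(106) + 0.040(95) ≈ 105.560
SE_est = SD * √(r(1 − r)) = 16.000 * √0.038 ≈ 16.000 * 0.196 ≈ 3.135
CI = 105.560 ± 2.576 * 3.135 → [97.483, 113.637]

[97.48, 113.64]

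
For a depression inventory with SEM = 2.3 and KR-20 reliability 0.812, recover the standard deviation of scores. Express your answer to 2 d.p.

5.30

SD = 2.3 / √(1 − 0.812) ≈ 5.3046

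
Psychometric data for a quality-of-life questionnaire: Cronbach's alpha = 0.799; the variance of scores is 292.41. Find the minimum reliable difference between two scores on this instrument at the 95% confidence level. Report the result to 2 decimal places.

21.25

SD = √292.41 = 17.10000
The standard error of measurement is 17.10000*√(1 − 0.79900) ≈ 17.10000*0.44833 ≈ 7.66645.
SE_diff = SEM * √2 ≈ 7.66645 * 1.41421 ≈ 10.84199
Minimum reliable difference = 1.96 * SE_diff ≈ 1.96 * 10.84199 ≈ 21.25031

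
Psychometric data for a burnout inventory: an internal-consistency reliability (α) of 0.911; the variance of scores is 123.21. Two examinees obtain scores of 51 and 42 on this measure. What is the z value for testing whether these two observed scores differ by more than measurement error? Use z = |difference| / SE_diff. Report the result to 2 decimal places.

SD = √123.21 = 11.100
The standard error of measurement is 11.100×√(1 − 0.911) ≈ 11.100×0.298 ≈ 3.311.
SE_diff = √2 × SEM ≈ 4.683
z = |51 − 42| / 4.683 = 9 / 4.683 ≈ 1.922

1.92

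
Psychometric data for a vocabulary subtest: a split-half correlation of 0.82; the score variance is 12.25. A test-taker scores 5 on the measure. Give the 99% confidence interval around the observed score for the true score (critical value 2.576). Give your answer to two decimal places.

[2.16, 7.84]

SD = √12.25 ≃ 3.5000
Full-length reliability (Spearman-Brown) = 2(0.82)/(1+0.82) ≃ 0.9011
SEM = 3.5000×√(1 − 0.9011) ≃ 1.1007
Half-width = 2.576×1.1007 ≃ 2.8354
CI = 5 ± 2.8354 → [2.1646, 7.8354]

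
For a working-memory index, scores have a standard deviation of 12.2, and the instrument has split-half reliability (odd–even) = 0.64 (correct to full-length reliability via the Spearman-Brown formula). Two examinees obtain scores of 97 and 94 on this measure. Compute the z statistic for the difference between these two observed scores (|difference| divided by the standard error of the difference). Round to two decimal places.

Spearman-Brown: r = 2(0.64) / (1 + 0.64) = 1.280 / 1.640 ≈ 0.780
SEM = 12.200*√(1 − 0.780) ≈ 5.716
Standard error of the difference = 5.716·√2 ≈ 8.084
z = 3 / 8.084 ≈ 0.371

0.37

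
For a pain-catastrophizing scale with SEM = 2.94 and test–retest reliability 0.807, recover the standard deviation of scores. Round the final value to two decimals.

6.69

σ = SEM·(1 − r)^(−1/2) ≃ 2.94*2.276 ≃ 6.692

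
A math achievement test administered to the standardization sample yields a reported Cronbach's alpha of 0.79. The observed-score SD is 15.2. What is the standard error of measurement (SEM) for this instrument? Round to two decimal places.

SEM = 15.2000·√(1 − 0.7900) ≈ 6.9655

6.97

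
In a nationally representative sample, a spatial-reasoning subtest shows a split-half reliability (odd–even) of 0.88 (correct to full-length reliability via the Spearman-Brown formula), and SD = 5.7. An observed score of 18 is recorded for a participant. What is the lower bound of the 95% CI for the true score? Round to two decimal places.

15.18

r_full = 2·0.88 / (1 + 0.88) ≈ 0.9362
The standard error of measurement is 5.7000·√(1 − 0.9362) ≈ 5.7000·0.2526 ≈ 1.4401.
Margin = 1.96 · 1.4401 ≈ 2.8226
Lower limit = 18 − 2.8226 ≈ 15.1774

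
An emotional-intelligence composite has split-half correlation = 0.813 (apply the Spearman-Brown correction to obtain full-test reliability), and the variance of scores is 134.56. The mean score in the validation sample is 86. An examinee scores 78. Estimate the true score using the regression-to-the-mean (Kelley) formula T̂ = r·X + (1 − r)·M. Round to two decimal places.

r_full = 2·0.813 / (1 + 0.813) ≈ 0.897
T̂ = 0.897(78) + 0.103(86) ≈ 78.825

78.83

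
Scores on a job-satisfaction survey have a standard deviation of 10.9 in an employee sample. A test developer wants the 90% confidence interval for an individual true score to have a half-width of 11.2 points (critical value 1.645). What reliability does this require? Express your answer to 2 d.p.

0.61

Required SEM = 11.2 / 1.645 ≈ 6.809
r = 1 − (SEM / SD)² = 1 − (6.809 / 10.9)² ≈ 1 − 0.390 ≈ 0.610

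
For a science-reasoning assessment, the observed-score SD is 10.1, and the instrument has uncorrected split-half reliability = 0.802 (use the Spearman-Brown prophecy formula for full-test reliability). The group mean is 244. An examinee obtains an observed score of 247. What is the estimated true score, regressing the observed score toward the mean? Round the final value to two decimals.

246.67

Full-length reliability (Spearman-Brown) = 2(0.802)/(1+0.802) ≈ 0.8901
T̂ = r·X + (1 − r)·M = 0.8901×247 + 0.1099×244 ≈ 219.8602 + 26.8102 ≈ 246.6704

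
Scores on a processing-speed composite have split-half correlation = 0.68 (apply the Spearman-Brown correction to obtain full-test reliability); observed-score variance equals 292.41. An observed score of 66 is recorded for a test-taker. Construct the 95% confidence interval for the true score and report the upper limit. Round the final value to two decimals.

80.63

SD = √292.41 = 17.1000
r_full = 2·0.68 / (1 + 0.68) ≈ 0.8095
SEM = 17.1000 · √(1 − 0.8095) = 17.1000 · √0.1905 ≈ 17.1000 · 0.4364 ≈ 7.4631
Half-width = 1.96·7.4631 ≈ 14.6276
Upper limit = 66 + 14.6276 ≈ 80.6276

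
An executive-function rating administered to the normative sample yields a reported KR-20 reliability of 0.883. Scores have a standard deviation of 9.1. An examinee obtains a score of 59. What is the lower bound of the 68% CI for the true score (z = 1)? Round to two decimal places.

SEM = 9.10000 · √(1 − 0.88300) = 9.10000 · √0.11700 ≈ 9.10000 · 0.34205 ≈ 3.11268
Half-width = 1·3.11268 ≈ 3.11268
Lower limit = 59 − 3.11268 ≈ 55.88732

55.89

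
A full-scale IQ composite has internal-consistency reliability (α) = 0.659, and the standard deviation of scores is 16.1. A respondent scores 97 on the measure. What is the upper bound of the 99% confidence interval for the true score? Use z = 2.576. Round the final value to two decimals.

SEM = 16.10000 × √(1 − 0.65900) = 16.10000 × √0.34100 ≈ 16.10000 × 0.58395 ≈ 9.40163
Margin = 2.576 × 9.40163 ≈ 24.21859
Upper limit = 97 + 24.21859 ≈ 121.21859

121.22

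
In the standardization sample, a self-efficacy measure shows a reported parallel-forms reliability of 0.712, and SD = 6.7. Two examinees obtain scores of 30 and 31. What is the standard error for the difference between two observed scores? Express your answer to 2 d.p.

SEM = 6.7000 · √(1 − 0.7120) = 6.7000 · √0.2880 ≈ 6.7000 · 0.5367 ≈ 3.5956
SE_diff = √2 · SEM ≈ 5.0849

5.08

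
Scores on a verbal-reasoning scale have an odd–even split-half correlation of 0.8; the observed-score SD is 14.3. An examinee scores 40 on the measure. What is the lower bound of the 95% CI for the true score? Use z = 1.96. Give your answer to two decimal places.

30.66

Full-length reliability (Spearman-Brown) = 2(0.8)/(1+0.8) ≃ 0.88889
SEM = 14.30000 * √(1 − 0.88889) = 14.30000 * √0.11111 ≃ 14.30000 * 0.33333 ≃ 4.76667
1.96 * SEM ≃ 9.34267
Lower limit = 40 − 9.34267 ≃ 30.65733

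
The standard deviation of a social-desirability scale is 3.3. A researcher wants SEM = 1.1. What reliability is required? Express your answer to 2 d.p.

r = 1 − (SEM / SD)² = 1 − (1.1000 / 3.3)² ≈ 1 − 0.1111 ≈ 0.8889

0.89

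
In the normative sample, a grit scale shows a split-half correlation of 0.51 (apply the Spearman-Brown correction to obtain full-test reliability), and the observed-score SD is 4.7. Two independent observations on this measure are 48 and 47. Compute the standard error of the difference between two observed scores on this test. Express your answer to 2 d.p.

r_full = 2·0.51 / (1 + 0.51) ≈ 0.6755
SEM = 4.7000 · √(1 − 0.6755) = 4.7000 · √0.3245 ≈ 4.7000 · 0.5697 ≈ 2.6774
SE_diff = SEM · √2 ≈ 2.6774 · 1.4142 ≈ 3.7864

3.79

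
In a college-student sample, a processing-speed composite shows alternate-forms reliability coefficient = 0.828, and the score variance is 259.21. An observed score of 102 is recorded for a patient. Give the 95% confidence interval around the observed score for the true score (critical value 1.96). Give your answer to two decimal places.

SD = √259.21 = 16.1000
The standard error of measurement is 16.1000*√(1 − 0.8280) ≈ 16.1000*0.4147 ≈ 6.6771.
1.96 * SEM ≈ 13.0872
95% CI: 102 ± 13.0872 = [88.9128, 115.0872]

[88.91, 115.09]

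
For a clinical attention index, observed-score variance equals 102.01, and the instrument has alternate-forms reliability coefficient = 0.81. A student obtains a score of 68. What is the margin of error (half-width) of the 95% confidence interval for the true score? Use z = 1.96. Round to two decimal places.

8.63

SD = √102.01 = 10.1000
SEM = 10.1000×√(1 − 0.8100) ≈ 4.4025
1.96 × SEM ≈ 8.6289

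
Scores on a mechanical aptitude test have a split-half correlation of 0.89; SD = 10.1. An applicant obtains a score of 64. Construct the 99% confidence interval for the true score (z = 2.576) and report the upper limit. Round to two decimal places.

70.28

r_full = 2·0.89 / (1 + 0.89) ≈ 0.942
SEM = 10.100 × √(1 − 0.942) = 10.100 × √0.058 ≈ 10.100 × 0.241 ≈ 2.437
Half-width = 2.576×2.437 ≈ 6.277
Upper bound: 64 + 6.277 = 70.277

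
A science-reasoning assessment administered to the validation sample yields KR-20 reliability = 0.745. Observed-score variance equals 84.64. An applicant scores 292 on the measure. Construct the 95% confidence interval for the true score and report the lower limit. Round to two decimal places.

282.89

SD = √84.64 = 9.200
The standard error of measurement is 9.200*√(1 − 0.745) ≈ 9.200*0.505 ≈ 4.646.
Half-width = 1.96*4.646 ≈ 9.106
Lower limit = 292 − 9.106 ≈ 282.894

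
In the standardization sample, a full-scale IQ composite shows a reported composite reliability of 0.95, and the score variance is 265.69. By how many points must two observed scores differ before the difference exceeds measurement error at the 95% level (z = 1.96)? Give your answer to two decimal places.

σ = 265.69^(1/2) = 16.3000
SEM = 16.3000 · √(1 − 0.9500) = 16.3000 · √0.0500 ≈ 16.3000 · 0.2236 ≈ 3.6448
SE_diff = √2 · SEM ≈ 5.1545
Smallest detectable difference = 1.96·5.1545 ≈ 10.1028

10.10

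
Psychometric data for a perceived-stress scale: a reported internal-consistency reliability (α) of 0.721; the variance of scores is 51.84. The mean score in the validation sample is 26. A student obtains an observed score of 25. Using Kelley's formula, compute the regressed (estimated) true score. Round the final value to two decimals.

Estimated true score = 0.721*25 + (1 − 0.721)*26 ≃ 25.279

25.28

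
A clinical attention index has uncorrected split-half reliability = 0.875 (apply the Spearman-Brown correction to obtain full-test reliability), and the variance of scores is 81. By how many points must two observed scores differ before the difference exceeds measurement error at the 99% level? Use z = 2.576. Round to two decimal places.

8.47

SD = √81 ≈ 9.000
Full-length reliability (Spearman-Brown) = 2(0.875)/(1+0.875) ≈ 0.933
The standard error of measurement is 9.000×√(1 − 0.933) ≈ 9.000×0.258 ≈ 2.324.
SE_diff = SEM × √2 ≈ 2.324 × 1.414 ≈ 3.286
Smallest detectable difference = 2.576×3.286 ≈ 8.466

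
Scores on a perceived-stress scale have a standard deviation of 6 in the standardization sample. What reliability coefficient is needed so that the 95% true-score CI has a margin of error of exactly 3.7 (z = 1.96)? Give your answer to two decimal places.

Required SEM = 3.7 / 1.96 ≈ 1.8878
r = 1 − (SEM / SD)² = 1 − (1.8878 / 6)² ≈ 1 − 0.0990 ≈ 0.9010

0.90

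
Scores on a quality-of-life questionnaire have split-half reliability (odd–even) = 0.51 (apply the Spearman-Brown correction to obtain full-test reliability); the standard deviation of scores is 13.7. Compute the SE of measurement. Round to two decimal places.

Full-length reliability (Spearman-Brown) = 2(0.51)/(1+0.51) ≃ 0.67550
SEM = 13.70000 * √(1 − 0.67550) = 13.70000 * √0.32450 ≃ 13.70000 * 0.56965 ≃ 7.80423

7.80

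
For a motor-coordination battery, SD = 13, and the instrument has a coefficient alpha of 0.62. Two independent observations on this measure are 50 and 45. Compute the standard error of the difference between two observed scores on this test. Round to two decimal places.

The standard error of measurement is 13.0000×√(1 − 0.6200) ≈ 13.0000×0.6164 ≈ 8.0137.
SE_diff = √2 × SEM ≈ 11.3331

11.33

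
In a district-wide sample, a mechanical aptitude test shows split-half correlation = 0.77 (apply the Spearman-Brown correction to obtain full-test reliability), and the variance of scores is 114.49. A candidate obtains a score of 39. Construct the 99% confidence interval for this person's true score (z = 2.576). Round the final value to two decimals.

SD = √114.49 = 10.700
Full-length reliability (Spearman-Brown) = 2(0.77)/(1+0.77) ≃ 0.870
SEM = 10.700×√(1 − 0.870) ≃ 3.857
2.576 × SEM ≃ 9.936
99% CI: 39 ± 9.936 = [29.064, 48.936]

[29.06, 48.94]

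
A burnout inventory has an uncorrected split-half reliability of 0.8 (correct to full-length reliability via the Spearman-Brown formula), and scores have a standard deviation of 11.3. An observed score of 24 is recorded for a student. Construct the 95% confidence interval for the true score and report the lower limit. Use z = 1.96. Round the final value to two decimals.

Full-length reliability (Spearman-Brown) = 2(0.8)/(1+0.8) ≈ 0.88889
The standard error of measurement is 11.30000×√(1 − 0.88889) ≈ 11.30000×0.33333 ≈ 3.76667.
1.96 × SEM ≈ 7.38267
Lower bound: 24 − 7.38267 = 16.61733

16.62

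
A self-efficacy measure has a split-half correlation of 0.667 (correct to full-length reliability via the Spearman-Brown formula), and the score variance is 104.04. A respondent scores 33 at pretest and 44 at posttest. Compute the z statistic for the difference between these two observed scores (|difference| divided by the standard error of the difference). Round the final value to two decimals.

1.71

SD = √104.04 ≈ 10.2000
Full-length reliability (Spearman-Brown) = 2(0.667)/(1+0.667) ≈ 0.8002
SEM = 10.2000·√(1 − 0.8002) ≈ 4.5588
Standard error of the difference = 4.5588·√2 ≈ 6.4472
z = |33 − 44| / 6.4472 = 11 / 6.4472 ≈ 1.7062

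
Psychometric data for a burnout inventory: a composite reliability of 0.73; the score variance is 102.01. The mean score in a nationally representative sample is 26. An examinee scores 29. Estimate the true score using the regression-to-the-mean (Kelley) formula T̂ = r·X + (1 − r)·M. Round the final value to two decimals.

28.19

T̂ = r·X + (1 − r)·M = 0.7300*29 + 0.2700*26 = 21.1700 + 7.0200 ≈ 28.1900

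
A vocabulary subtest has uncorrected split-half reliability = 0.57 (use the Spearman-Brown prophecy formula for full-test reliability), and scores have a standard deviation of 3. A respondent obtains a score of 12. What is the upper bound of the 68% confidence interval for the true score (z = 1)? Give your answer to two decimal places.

Spearman-Brown: r = 2(0.57) / (1 + 0.57) = 1.140 / 1.570 ≈ 0.726
The standard error of measurement is 3.000*√(1 − 0.726) ≈ 3.000*0.523 ≈ 1.570.
1 * SEM ≈ 1.570
Upper limit = 12 + 1.570 ≈ 13.570

13.57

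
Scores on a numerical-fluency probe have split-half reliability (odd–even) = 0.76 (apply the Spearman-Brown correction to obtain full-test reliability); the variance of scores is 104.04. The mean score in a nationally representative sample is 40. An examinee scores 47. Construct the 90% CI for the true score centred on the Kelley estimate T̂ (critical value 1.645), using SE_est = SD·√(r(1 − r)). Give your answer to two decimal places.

[40.29, 51.80]

SD = √104.04 ≈ 10.200
Full-length reliability (Spearman-Brown) = 2(0.76)/(1+0.76) ≈ 0.864
T̂ = 0.864(47) + 0.136(40) ≈ 46.045
SE_est = SD · √(r(1 − r)) = 10.200 · √0.118 ≈ 10.200 · 0.343 ≈ 3.500
CI = 46.045 ± 1.645 · 3.500 → [40.287, 51.804]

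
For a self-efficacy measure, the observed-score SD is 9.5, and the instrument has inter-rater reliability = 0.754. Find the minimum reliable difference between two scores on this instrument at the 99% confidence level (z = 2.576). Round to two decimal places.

17.17

SEM = 9.500 * √(1 − 0.754) = 9.500 * √0.246 ≃ 9.500 * 0.496 ≃ 4.712
SE_diff = SEM * √2 ≃ 4.712 * 1.414 ≃ 6.664
Minimum reliable difference = 2.576 * SE_diff ≃ 2.576 * 6.664 ≃ 17.165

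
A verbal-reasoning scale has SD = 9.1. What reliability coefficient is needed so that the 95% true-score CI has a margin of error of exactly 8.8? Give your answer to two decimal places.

SEM needed = half-width / z = 8.8/1.96 ≃ 4.4898
Required reliability = 1 − (SEM/SD)² = 1 − 0.2434 ≃ 0.7566

0.76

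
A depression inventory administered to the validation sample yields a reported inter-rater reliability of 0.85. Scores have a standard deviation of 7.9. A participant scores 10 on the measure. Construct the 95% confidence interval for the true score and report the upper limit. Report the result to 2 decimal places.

SEM = 7.9000·√(1 − 0.8500) ≈ 3.0597
Margin = 1.96 · 3.0597 ≈ 5.9969
Upper limit = 10 + 5.9969 ≈ 15.9969

16.00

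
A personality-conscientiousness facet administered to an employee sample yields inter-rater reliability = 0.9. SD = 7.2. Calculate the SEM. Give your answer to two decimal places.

2.28

SEM = 7.20000×√(1 − 0.90000) ≈ 2.27684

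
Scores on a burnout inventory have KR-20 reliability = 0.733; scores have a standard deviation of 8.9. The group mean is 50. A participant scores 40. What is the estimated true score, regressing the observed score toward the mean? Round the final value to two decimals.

Estimated true score = 0.733×40 + (1 − 0.733)×50 ≈ 42.670

42.67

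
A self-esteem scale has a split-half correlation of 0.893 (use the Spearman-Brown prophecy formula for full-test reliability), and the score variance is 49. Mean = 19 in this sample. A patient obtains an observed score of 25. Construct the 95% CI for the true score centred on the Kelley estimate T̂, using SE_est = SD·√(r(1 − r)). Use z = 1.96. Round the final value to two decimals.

SD = √49 ≈ 7.0000
Spearman-Brown: r = 2(0.893) / (1 + 0.893) = 1.7860 / 1.8930 ≈ 0.9435
T̂ = r·X + (1 − r)·M = 0.9435·25 + 0.0565·19 ≈ 23.5869 + 1.0740 ≈ 24.6609
SE_est = SD · √(r(1 − r)) = 7.0000 · √0.0533 ≈ 7.0000 · 0.2309 ≈ 1.6165
95% CI: 24.6609 ± 3.1684 ≈ (21.4925, 27.8292)

[21.49, 27.83]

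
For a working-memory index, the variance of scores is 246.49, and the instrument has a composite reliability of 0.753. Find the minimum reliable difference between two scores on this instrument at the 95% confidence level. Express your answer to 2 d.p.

SD = √246.49 ≃ 15.7000
SEM = 15.7000 × √(1 − 0.7530) = 15.7000 × √0.2470 ≃ 15.7000 × 0.4970 ≃ 7.8028
Standard error of the difference = 7.8028·√2 ≃ 11.0348
Minimum reliable difference = 1.96 × SE_diff ≃ 1.96 × 11.0348 ≃ 21.6281

21.63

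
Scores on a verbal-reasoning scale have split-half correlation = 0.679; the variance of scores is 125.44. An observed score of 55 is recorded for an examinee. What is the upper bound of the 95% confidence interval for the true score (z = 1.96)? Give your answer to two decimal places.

σ = 125.44^(1/2) = 11.2000
Full-length reliability (Spearman-Brown) = 2(0.679)/(1+0.679) ≈ 0.8088
SEM = 11.2000 × √(1 − 0.8088) = 11.2000 × √0.1912 ≈ 11.2000 × 0.4372 ≈ 4.8972
1.96 × SEM ≈ 9.5985
Upper bound: 55 + 9.5985 = 64.5985

64.60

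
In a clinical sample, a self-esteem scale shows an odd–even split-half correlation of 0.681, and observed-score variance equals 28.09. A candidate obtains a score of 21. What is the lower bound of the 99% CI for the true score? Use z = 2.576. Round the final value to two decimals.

15.05

SD = √28.09 ≃ 5.30000
r_full = 2·0.681 / (1 + 0.681) ≃ 0.81023
SEM = 5.30000 × √(1 − 0.81023) = 5.30000 × √0.18977 ≃ 5.30000 × 0.43562 ≃ 2.30881
Half-width = 2.576×2.30881 ≃ 5.94748
Lower limit = 21 − 5.94748 ≃ 15.05252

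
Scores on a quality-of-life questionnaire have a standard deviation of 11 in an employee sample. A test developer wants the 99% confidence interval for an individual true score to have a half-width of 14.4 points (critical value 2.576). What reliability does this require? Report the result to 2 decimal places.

SEM needed = half-width / z = 14.4/2.576 ≈ 5.590
Required reliability = 1 − (SEM/SD)² = 1 − 0.258 ≈ 0.742

0.74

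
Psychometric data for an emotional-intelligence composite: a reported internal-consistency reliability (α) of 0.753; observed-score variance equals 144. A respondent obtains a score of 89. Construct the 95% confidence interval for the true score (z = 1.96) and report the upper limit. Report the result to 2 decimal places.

SD = √144 = 12.000
The standard error of measurement is 12.000×√(1 − 0.753) ≈ 12.000×0.497 ≈ 5.964.
Half-width = 1.96×5.964 ≈ 11.689
Upper bound: 89 + 11.689 = 100.689

100.69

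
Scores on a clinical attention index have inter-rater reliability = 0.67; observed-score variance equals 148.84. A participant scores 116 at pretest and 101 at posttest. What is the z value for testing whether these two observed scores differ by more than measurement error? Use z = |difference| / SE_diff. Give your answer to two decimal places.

σ = 148.84^(1/2) = 12.2000
The standard error of measurement is 12.2000·√(1 − 0.6700) ≈ 12.2000·0.5745 ≈ 7.0084.
SE_diff = √2 · SEM ≈ 9.9113
z = 15 / 9.9113 ≈ 1.5134

1.51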